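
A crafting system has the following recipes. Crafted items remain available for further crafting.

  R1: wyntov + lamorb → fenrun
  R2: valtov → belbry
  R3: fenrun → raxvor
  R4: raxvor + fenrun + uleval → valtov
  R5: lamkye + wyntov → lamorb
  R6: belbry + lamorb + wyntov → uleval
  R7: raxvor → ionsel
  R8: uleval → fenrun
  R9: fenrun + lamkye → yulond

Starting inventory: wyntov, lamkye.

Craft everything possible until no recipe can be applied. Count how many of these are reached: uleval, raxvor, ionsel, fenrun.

lamkye + wyntov → lamorb (R5).
Using R1, wyntov and lamorb make fenrun.
Using R3, fenrun makes raxvor.
raxvor → ionsel (R7).
uleval would need belbry, lamorb, and wyntov (R6), but belbry is never obtained.
raxvor: reached.
ionsel: reached.
fenrun: reached.
Reached: raxvor, ionsel, and fenrun — 3 of the 4.

3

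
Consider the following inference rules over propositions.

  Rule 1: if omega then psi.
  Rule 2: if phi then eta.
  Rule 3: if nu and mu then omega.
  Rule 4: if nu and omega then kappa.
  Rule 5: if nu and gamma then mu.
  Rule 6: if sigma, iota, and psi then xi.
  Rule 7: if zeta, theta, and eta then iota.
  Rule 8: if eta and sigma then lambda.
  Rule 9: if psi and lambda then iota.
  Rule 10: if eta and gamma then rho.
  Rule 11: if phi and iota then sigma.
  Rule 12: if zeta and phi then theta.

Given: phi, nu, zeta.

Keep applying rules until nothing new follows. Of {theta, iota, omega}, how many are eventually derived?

From zeta and phi, Rule 12 gives theta.
phi holds, so eta follows (Rule 2).
From zeta, theta, and eta, Rule 7 gives iota.
theta: reached.
iota: reached.
omega would need nu and mu (Rule 3), but mu is never established.
Reached: theta and iota — 2 of the 3.

2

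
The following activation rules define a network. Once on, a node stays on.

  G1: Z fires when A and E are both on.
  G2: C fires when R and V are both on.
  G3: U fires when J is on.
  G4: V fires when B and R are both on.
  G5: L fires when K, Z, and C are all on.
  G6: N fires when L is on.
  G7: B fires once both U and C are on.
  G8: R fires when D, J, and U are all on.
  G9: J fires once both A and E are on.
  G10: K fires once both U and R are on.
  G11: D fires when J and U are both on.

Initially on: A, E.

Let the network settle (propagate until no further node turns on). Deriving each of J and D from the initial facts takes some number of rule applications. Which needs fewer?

J

J: A and E are on, so J fires (G9). [1 rule application]
D: A and E are on, so J fires (G9). J is on, so U fires (G3). G11: J and U on → D on. [3 rule applications]
J needs fewer.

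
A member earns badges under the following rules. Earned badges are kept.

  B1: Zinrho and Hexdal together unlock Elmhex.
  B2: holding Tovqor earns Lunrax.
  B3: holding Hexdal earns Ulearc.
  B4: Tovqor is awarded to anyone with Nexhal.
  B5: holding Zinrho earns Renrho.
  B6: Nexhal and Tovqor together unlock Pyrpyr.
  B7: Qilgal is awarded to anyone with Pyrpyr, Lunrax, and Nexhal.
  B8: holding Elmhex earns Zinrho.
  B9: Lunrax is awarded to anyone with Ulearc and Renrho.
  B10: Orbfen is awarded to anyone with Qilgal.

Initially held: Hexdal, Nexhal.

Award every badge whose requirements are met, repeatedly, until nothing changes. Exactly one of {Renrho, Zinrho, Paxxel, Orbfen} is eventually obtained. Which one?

With Nexhal, Tovqor is earned (B4).
With Nexhal and Tovqor, Pyrpyr is earned (B6).
With Tovqor, Lunrax is earned (B2).
With Pyrpyr, Lunrax, and Nexhal, Qilgal is earned (B7).
With Qilgal, Orbfen is earned (B10).
No rule produces Paxxel, and it is not given. Zinrho would need Elmhex (B8), but Elmhex is never earned. Renrho would need Zinrho (B5), but Zinrho is never earned.

Orbfen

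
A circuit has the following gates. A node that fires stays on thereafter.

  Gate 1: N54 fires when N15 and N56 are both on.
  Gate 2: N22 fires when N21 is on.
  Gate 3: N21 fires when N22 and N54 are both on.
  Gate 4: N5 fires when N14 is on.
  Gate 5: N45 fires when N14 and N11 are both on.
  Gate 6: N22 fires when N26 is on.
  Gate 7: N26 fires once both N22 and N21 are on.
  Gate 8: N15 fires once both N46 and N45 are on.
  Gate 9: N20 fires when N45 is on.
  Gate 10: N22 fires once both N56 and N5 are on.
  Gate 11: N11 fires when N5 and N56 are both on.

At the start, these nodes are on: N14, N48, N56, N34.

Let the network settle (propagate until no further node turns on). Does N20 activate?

Yes

N14 is on, so N5 fires (Gate 4).
Gate 11: N5 and N56 on → N11 on.
N14 and N11 are on, so N45 fires (Gate 5).
Gate 9: N45 on → N20 on.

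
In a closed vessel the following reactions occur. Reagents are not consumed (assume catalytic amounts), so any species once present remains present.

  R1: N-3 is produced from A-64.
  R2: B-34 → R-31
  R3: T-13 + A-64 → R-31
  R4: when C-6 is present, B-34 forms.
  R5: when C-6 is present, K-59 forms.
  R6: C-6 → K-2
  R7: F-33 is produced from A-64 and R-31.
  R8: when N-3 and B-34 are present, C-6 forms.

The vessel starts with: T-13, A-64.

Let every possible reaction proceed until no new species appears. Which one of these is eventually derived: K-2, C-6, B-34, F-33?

T-13 and A-64 present → R-31 forms (R3).
A-64 and R-31 present → F-33 forms (R7).
B-34 would need C-6 (R4), but C-6 never forms. C-6 would need N-3 and B-34 (R8), but B-34 never forms. K-2 would need C-6 (R6), but C-6 never forms.

F-33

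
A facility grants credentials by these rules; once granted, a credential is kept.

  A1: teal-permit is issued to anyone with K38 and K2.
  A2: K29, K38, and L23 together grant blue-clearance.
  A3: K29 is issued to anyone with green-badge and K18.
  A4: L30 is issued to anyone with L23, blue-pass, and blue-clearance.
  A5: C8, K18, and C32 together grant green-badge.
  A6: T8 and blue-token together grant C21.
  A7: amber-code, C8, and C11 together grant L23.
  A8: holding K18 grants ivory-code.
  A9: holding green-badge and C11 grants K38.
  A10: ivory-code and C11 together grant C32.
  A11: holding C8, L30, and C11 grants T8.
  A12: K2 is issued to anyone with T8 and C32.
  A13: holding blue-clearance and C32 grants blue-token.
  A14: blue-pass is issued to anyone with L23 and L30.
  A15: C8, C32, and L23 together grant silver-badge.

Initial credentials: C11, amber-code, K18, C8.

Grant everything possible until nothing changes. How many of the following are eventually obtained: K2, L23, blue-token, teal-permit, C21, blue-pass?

Holding amber-code, C8, and C11 grants L23 (A7).
Holding K18 grants ivory-code (A8).
Holding ivory-code and C11 grants C32 (A10).
Holding C8, K18, and C32 grants green-badge (A5).
Holding green-badge and C11 grants K38 (A9).
Holding green-badge and K18 grants K29 (A3).
Holding K29, K38, and L23 grants blue-clearance (A2).
Holding blue-clearance and C32 grants blue-token (A13).
K2 would need T8 and C32 (A12), but T8 is never granted.
L23: reached.
blue-token: reached.
teal-permit would need K38 and K2 (A1), but K2 is never granted.
C21 would need T8 and blue-token (A6), but T8 is never granted.
blue-pass would need L23 and L30 (A14), but L30 is never granted.
Reached: L23 and blue-token — 2 of the 6.

2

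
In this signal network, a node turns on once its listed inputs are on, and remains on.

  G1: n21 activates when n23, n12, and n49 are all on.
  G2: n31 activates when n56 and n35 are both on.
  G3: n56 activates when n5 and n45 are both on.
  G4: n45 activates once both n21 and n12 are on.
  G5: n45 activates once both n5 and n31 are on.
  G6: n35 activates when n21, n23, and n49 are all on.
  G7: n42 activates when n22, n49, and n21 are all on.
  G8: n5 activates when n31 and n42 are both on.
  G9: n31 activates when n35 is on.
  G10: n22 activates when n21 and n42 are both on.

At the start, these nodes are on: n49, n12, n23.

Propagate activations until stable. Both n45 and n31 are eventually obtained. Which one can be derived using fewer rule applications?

n45

n45: n23, n12, and n49 are on, so n21 activates (G1). G4: n21 and n12 on → n45 on. [2 rule applications]
n31: n23, n12, and n49 are on, so n21 activates (G1). G6: n21, n23, and n49 on → n35 on. G9: n35 on → n31 on. [3 rule applications]
n45 needs fewer.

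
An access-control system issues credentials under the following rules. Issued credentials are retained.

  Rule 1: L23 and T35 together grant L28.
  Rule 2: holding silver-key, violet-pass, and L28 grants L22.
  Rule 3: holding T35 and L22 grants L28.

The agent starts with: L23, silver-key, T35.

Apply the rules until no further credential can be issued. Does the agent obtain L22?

No

L22 would need silver-key, violet-pass, and L28 (Rule 2), but violet-pass is never granted.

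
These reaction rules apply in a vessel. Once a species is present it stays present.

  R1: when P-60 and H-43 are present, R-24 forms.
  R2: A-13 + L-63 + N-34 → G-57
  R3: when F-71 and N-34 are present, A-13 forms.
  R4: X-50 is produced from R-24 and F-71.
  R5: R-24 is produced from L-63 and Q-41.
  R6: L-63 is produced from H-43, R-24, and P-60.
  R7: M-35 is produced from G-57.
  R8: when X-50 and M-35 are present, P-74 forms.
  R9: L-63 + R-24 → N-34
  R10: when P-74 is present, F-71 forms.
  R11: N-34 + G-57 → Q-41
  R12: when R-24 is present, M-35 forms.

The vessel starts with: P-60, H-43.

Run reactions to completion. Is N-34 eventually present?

P-60 and H-43 present → R-24 forms (R1).
H-43, R-24, and P-60 present → L-63 forms (R6).
L-63 and R-24 present → N-34 forms (R9).

Yes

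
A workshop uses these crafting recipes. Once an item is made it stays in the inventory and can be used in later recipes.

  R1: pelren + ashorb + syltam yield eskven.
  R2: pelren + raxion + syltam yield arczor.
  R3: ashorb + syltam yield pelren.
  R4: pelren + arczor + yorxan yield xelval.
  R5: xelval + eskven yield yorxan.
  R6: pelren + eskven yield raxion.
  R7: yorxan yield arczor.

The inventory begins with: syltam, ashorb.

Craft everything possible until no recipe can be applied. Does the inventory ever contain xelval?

xelval would need pelren, arczor, and yorxan (R4), but yorxan is never obtained.

No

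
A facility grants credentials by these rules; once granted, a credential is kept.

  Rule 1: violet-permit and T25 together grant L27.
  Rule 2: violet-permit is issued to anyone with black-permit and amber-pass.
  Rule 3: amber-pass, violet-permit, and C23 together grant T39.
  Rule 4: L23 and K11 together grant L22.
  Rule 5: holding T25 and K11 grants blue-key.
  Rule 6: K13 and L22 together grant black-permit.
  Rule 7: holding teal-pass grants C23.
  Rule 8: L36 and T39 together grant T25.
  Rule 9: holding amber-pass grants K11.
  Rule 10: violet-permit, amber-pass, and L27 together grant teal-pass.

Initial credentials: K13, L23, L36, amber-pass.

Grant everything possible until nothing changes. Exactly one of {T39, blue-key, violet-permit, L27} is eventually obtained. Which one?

Holding amber-pass grants K11 (Rule 9).
Holding L23 and K11 grants L22 (Rule 4).
Holding K13 and L22 grants black-permit (Rule 6).
Holding black-permit and amber-pass grants violet-permit (Rule 2).
L27 would need violet-permit and T25 (Rule 1), but T25 is never granted. T39 would need amber-pass, violet-permit, and C23 (Rule 3), but C23 is never granted. blue-key would need T25 and K11 (Rule 5), but T25 is never granted.

violet-permit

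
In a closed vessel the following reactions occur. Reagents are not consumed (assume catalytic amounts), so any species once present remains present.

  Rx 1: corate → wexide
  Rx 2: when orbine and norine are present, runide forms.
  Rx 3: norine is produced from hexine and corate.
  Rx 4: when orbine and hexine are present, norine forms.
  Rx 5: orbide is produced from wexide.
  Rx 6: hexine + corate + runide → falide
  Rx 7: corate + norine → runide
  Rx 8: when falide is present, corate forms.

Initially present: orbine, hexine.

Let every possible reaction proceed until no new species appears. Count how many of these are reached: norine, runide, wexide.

2

orbine and hexine present → norine forms (Rx 4).
orbine and norine present → runide forms (Rx 2).
norine: reached.
runide: reached.
wexide would need corate (Rx 1), but corate never forms.
Reached: norine and runide — 2 of the 3.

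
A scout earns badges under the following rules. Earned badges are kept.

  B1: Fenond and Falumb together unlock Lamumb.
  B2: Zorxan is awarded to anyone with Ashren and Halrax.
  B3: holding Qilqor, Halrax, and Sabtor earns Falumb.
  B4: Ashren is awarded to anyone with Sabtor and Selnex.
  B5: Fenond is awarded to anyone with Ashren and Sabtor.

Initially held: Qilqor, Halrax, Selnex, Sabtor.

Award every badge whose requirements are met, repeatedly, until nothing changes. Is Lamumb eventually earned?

With Sabtor and Selnex, Ashren is earned (B4).
With Qilqor, Halrax, and Sabtor, Falumb is earned (B3).
With Ashren and Sabtor, Fenond is earned (B5).
With Fenond and Falumb, Lamumb is earned (B1).

Yes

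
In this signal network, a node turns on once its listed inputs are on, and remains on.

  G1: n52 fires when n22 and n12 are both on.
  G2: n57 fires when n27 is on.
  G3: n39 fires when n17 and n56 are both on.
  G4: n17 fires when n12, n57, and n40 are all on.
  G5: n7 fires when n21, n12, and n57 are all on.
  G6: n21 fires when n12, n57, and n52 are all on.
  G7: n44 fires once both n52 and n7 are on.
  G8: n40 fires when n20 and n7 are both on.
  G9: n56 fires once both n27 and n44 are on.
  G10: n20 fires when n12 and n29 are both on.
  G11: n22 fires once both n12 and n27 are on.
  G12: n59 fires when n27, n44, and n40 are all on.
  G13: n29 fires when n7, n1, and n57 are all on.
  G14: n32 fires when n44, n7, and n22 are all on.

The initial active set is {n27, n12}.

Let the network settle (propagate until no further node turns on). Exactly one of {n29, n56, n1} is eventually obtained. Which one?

n56

G11: n12 and n27 on → n22 on.
n27 is on, so n57 fires (G2).
n22 and n12 are on, so n52 fires (G1).
G6: n12, n57, and n52 on → n21 on.
n21, n12, and n57 are on, so n7 fires (G5).
n52 and n7 are on, so n44 fires (G7).
n27 and n44 are on, so n56 fires (G9).
n29 would need n7, n1, and n57 (G13), but n1 never turns on. No rule produces n1, and it is not given.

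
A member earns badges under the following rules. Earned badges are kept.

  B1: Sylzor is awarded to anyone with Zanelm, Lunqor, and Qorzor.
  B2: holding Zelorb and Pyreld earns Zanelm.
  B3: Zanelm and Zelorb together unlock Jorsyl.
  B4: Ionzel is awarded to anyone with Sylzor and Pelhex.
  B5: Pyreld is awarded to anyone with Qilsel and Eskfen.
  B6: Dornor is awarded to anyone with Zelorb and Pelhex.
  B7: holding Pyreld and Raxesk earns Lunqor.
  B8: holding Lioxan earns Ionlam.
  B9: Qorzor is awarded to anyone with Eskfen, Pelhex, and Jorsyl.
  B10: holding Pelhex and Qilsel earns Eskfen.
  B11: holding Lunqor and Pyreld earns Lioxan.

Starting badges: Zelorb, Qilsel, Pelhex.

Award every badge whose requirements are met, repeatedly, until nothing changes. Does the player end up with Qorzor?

Yes

With Pelhex and Qilsel, Eskfen is earned (B10).
With Qilsel and Eskfen, Pyreld is earned (B5).
With Zelorb and Pyreld, Zanelm is earned (B2).
With Zanelm and Zelorb, Jorsyl is earned (B3).
With Eskfen, Pelhex, and Jorsyl, Qorzor is earned (B9).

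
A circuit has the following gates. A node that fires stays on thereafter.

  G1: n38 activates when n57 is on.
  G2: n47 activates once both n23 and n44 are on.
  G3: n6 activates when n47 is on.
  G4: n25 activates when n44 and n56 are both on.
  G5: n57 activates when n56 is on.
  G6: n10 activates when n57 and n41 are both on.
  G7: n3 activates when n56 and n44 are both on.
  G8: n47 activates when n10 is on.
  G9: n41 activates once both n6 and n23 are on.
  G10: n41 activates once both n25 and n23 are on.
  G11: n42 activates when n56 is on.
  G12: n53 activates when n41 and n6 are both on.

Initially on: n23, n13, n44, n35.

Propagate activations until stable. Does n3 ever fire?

n3 would need n56 and n44 (G7), but n56 never turns on.

No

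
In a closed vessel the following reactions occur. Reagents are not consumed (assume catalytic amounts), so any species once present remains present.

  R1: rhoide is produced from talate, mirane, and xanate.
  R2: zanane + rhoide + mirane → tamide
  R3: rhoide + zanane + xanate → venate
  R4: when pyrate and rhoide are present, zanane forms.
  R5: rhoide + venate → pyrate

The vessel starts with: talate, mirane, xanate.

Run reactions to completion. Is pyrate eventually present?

pyrate would need rhoide and venate (R5), but venate never forms.

No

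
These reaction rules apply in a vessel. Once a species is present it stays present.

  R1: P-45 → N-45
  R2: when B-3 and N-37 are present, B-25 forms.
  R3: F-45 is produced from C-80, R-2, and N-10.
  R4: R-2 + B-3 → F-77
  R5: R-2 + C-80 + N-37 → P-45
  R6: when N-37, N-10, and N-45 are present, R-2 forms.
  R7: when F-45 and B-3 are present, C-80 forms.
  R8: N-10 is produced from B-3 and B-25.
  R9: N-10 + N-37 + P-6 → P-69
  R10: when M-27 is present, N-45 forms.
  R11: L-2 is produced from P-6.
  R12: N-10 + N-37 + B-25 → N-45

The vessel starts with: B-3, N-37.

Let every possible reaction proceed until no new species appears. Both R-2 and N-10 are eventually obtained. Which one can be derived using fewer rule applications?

N-10

N-10: B-3 and N-37 present → B-25 forms (R2). B-3 and B-25 present → N-10 forms (R8). [2 rule applications]
R-2: B-3 and N-37 present → B-25 forms (R2). B-3 and B-25 present → N-10 forms (R8). N-10, N-37, and B-25 present → N-45 forms (R12). N-37, N-10, and N-45 present → R-2 forms (R6). [4 rule applications]
N-10 needs fewer.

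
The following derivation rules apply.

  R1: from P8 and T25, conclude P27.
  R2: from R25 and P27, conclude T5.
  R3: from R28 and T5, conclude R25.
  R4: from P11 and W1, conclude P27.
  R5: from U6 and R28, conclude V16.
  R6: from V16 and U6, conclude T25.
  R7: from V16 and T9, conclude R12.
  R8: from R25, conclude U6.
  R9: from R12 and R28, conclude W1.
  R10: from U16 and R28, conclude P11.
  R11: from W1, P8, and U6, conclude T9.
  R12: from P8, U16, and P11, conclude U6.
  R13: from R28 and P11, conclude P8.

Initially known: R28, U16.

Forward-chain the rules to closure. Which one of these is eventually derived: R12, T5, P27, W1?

P27

U16 and R28 hold, so P11 follows (R10).
From R28 and P11, R13 gives P8.
P8, U16, and P11 hold, so U6 follows (R12).
From U6 and R28, R5 gives V16.
From V16 and U6, R6 gives T25.
From P8 and T25, R1 gives P27.
W1 would need R12 and R28 (R9), but R12 is never established. T5 would need R25 and P27 (R2), but R25 is never established. R12 would need V16 and T9 (R7), but T9 is never established.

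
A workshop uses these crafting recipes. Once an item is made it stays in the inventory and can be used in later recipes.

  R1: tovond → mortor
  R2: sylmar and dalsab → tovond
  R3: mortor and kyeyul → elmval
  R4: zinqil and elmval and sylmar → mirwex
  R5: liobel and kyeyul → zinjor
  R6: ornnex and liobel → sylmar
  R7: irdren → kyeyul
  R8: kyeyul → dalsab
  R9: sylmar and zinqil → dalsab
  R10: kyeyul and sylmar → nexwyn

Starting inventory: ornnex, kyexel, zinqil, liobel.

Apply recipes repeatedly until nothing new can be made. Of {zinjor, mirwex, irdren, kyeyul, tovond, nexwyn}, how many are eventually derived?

1

Using R6, ornnex and liobel make sylmar.
Using R9, sylmar and zinqil make dalsab.
Using R2, sylmar and dalsab make tovond.
zinjor would need liobel and kyeyul (R5), but kyeyul is never obtained.
mirwex would need zinqil, elmval, and sylmar (R4), but elmval is never obtained.
No rule produces irdren, and it is not given.
kyeyul would need irdren (R7), but irdren is never obtained.
tovond: reached.
nexwyn would need kyeyul and sylmar (R10), but kyeyul is never obtained.
Reached: tovond — 1 of the 6.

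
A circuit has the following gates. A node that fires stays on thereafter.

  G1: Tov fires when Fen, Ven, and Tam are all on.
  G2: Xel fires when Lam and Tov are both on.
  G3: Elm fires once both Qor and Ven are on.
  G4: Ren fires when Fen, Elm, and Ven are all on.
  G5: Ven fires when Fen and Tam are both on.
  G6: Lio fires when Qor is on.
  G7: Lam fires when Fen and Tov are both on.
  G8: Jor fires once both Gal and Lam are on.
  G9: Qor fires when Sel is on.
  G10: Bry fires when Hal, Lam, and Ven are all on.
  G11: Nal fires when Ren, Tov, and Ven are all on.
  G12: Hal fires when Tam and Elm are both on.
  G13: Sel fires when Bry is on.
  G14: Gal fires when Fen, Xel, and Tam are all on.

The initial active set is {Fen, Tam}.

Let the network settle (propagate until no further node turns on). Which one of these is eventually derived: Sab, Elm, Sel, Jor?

Jor

G5: Fen and Tam on → Ven on.
Fen, Ven, and Tam are on, so Tov fires (G1).
Fen and Tov are on, so Lam fires (G7).
G2: Lam and Tov on → Xel on.
G14: Fen, Xel, and Tam on → Gal on.
G8: Gal and Lam on → Jor on.
Sel would need Bry (G13), but Bry never turns on. Elm would need Qor and Ven (G3), but Qor never turns on. No rule produces Sab, and it is not given.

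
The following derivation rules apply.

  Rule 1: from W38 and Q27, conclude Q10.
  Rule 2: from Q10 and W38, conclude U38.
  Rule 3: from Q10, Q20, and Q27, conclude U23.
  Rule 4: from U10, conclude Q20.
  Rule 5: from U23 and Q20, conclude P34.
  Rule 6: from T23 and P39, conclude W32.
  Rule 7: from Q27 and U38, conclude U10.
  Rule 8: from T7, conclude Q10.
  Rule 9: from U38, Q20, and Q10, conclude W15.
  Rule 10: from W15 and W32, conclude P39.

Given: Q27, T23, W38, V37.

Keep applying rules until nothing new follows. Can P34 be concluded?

W38 and Q27 hold, so Q10 follows (Rule 1).
From Q10 and W38, Rule 2 gives U38.
From Q27 and U38, Rule 7 gives U10.
U10 holds, so Q20 follows (Rule 4).
Q10, Q20, and Q27 hold, so U23 follows (Rule 3).
From U23 and Q20, Rule 5 gives P34.

Yes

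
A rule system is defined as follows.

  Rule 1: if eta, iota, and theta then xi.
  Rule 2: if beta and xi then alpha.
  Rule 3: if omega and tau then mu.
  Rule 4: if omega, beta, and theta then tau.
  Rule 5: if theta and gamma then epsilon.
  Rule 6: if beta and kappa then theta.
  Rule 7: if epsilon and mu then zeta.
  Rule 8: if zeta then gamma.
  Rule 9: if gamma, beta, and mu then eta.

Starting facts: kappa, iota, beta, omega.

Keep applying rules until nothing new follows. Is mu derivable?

Yes

From beta and kappa, Rule 6 gives theta.
From omega, beta, and theta, Rule 4 gives tau.
omega and tau hold, so mu follows (Rule 3).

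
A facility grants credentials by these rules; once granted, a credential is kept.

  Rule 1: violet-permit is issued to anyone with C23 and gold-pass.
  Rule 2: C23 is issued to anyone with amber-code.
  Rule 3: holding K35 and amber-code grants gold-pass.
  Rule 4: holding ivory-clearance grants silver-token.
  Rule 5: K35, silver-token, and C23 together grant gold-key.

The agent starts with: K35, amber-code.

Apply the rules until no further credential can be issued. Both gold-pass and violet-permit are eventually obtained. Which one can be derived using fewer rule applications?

gold-pass: Holding K35 and amber-code grants gold-pass (Rule 3). [1 rule application]
violet-permit: Holding amber-code grants C23 (Rule 2). Holding K35 and amber-code grants gold-pass (Rule 3). Holding C23 and gold-pass grants violet-permit (Rule 1). [3 rule applications]
gold-pass needs fewer.

gold-pass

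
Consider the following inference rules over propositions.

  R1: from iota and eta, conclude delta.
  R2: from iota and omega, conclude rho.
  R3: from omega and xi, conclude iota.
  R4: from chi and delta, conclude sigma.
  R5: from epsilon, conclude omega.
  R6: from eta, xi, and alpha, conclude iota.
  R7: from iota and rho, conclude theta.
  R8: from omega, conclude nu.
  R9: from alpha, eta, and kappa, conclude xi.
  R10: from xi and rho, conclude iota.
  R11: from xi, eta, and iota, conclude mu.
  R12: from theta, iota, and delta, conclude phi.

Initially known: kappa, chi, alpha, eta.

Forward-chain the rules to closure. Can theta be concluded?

theta would need iota and rho (R7), but rho is never established.

No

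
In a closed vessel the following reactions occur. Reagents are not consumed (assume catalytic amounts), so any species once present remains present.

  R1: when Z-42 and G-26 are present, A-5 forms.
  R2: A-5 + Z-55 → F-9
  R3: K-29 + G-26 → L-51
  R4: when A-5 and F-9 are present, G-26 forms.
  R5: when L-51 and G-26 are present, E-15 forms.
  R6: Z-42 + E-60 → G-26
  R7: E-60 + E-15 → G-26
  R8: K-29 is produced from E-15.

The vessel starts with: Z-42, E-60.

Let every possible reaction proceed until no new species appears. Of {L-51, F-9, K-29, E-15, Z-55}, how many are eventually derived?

0

L-51 would need K-29 and G-26 (R3), but K-29 never forms.
F-9 would need A-5 and Z-55 (R2), but Z-55 never forms.
K-29 would need E-15 (R8), but E-15 never forms.
E-15 would need L-51 and G-26 (R5), but L-51 never forms.
No rule produces Z-55, and it is not given.
None of the 5 are reached.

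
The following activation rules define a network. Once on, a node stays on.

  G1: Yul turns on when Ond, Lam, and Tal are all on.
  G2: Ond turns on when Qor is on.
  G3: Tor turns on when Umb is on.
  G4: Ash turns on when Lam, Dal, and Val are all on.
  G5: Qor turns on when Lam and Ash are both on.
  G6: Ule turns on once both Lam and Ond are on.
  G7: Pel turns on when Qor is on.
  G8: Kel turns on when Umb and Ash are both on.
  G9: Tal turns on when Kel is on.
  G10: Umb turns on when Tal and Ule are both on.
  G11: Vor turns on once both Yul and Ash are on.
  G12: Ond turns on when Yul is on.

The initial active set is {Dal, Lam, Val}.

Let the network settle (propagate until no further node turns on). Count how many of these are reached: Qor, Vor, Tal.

G4: Lam, Dal, and Val on → Ash on.
G5: Lam and Ash on → Qor on.
Qor: reached.
Vor would need Yul and Ash (G11), but Yul never turns on.
Tal would need Kel (G9), but Kel never turns on.
Reached: Qor — 1 of the 3.

1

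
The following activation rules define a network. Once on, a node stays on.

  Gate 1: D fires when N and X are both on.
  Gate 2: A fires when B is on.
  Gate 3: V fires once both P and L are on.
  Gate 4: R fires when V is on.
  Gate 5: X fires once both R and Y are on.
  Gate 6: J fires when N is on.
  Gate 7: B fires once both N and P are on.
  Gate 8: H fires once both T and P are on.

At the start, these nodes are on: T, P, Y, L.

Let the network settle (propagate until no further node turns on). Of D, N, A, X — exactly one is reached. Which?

P and L are on, so V fires (Gate 3).
V is on, so R fires (Gate 4).
R and Y are on, so X fires (Gate 5).
D would need N and X (Gate 1), but N never turns on. No rule produces N, and it is not given. A would need B (Gate 2), but B never turns on.

X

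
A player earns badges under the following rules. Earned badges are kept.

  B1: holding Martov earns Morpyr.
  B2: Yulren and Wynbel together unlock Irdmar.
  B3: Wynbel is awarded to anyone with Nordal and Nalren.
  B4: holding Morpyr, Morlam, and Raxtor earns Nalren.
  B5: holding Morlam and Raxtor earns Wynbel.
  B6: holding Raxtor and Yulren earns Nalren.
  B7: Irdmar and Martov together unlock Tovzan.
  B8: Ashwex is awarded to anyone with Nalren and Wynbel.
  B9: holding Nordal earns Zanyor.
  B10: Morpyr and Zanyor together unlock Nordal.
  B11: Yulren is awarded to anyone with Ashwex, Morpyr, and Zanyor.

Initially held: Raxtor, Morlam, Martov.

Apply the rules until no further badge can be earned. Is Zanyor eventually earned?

Zanyor would need Nordal (B9), but Nordal is never earned.

No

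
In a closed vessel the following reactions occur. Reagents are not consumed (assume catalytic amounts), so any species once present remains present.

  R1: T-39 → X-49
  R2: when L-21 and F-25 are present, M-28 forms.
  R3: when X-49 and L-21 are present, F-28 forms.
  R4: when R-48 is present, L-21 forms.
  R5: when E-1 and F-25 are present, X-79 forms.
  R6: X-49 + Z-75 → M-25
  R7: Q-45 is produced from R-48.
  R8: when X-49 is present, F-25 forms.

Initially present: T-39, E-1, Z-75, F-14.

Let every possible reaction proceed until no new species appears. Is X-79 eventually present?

Yes

T-39 present → X-49 forms (R1).
X-49 present → F-25 forms (R8).
E-1 and F-25 present → X-79 forms (R5).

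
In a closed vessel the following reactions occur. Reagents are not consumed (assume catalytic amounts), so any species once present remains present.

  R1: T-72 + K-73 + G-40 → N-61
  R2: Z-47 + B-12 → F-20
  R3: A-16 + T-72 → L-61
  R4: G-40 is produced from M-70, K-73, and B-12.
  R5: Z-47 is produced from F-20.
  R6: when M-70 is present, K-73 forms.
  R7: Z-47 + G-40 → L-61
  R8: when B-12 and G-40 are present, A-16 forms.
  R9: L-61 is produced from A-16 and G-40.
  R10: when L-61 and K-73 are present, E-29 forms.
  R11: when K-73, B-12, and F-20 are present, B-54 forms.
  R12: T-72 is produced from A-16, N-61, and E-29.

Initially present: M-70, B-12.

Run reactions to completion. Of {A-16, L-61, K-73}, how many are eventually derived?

3

M-70 present → K-73 forms (R6).
M-70, K-73, and B-12 present → G-40 forms (R4).
B-12 and G-40 present → A-16 forms (R8).
A-16 and G-40 present → L-61 forms (R9).
A-16: reached.
L-61: reached.
K-73: reached.
All 3 are reached.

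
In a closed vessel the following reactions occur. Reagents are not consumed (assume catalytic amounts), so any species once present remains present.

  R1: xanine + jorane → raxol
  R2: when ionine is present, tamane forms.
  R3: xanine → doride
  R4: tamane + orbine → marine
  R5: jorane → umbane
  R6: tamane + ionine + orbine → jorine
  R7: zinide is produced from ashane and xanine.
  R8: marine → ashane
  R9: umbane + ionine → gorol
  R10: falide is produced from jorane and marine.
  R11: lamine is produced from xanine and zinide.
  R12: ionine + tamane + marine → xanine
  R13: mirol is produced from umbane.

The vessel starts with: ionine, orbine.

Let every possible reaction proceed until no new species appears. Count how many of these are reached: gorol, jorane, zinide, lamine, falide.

ionine present → tamane forms (R2).
tamane and orbine present → marine forms (R4).
ionine, tamane, and marine present → xanine forms (R12).
marine present → ashane forms (R8).
ashane and xanine present → zinide forms (R7).
xanine and zinide present → lamine forms (R11).
gorol would need umbane and ionine (R9), but umbane never forms.
No rule produces jorane, and it is not given.
zinide: reached.
lamine: reached.
falide would need jorane and marine (R10), but jorane never forms.
Reached: zinide and lamine — 2 of the 5.

2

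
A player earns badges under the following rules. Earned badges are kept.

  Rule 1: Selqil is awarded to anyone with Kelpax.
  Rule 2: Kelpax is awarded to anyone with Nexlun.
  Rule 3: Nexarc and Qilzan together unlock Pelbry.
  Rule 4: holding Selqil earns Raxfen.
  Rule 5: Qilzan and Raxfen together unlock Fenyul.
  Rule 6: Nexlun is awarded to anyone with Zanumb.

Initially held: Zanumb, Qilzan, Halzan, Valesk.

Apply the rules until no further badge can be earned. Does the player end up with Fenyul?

Yes

With Zanumb, Nexlun is earned (Rule 6).
With Nexlun, Kelpax is earned (Rule 2).
With Kelpax, Selqil is earned (Rule 1).
With Selqil, Raxfen is earned (Rule 4).
With Qilzan and Raxfen, Fenyul is earned (Rule 5).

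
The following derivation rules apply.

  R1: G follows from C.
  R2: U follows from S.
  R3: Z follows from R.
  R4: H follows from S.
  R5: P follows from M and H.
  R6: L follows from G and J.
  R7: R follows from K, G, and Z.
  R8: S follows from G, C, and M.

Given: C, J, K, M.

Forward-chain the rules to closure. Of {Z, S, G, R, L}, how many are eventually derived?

From C, R1 gives G.
From G, C, and M, R8 gives S.
G and J hold, so L follows (R6).
Z would need R (R3), but R is never established.
S: reached.
G: reached.
R would need K, G, and Z (R7), but Z is never established.
L: reached.
Reached: S, G, and L — 3 of the 5.

3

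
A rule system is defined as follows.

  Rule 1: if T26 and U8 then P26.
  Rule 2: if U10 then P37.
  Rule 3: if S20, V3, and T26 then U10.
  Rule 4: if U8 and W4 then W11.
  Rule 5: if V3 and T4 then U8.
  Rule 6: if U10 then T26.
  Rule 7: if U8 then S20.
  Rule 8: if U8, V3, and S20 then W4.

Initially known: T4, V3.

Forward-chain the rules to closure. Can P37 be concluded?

No

P37 would need U10 (Rule 2), but U10 is never established.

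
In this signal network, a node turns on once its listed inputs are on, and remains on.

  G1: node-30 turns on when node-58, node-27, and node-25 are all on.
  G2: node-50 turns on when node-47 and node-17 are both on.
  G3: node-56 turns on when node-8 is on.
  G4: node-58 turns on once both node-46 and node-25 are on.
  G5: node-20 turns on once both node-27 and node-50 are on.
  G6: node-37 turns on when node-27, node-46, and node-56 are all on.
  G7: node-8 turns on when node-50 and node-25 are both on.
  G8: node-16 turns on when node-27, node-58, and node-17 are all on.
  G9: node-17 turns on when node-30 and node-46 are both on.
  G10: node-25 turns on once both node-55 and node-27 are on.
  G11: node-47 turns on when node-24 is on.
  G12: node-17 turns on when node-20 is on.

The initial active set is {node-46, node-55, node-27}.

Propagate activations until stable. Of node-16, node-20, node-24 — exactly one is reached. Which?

node-16

node-55 and node-27 are on, so node-25 turns on (G10).
node-46 and node-25 are on, so node-58 turns on (G4).
node-58, node-27, and node-25 are on, so node-30 turns on (G1).
G9: node-30 and node-46 on → node-17 on.
G8: node-27, node-58, and node-17 on → node-16 on.
No rule produces node-24, and it is not given. node-20 would need node-27 and node-50 (G5), but node-50 never turns on.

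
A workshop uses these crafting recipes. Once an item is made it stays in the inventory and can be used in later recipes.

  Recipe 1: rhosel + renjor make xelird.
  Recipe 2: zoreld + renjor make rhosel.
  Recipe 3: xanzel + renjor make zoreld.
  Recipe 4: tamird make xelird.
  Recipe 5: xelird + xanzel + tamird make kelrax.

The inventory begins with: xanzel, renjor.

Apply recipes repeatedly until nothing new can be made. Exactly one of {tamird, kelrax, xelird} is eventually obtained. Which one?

Using Recipe 3, xanzel and renjor make zoreld.
zoreld + renjor → rhosel (Recipe 2).
Using Recipe 1, rhosel and renjor make xelird.
No rule produces tamird, and it is not given. kelrax would need xelird, xanzel, and tamird (Recipe 5), but tamird is never obtained.

xelird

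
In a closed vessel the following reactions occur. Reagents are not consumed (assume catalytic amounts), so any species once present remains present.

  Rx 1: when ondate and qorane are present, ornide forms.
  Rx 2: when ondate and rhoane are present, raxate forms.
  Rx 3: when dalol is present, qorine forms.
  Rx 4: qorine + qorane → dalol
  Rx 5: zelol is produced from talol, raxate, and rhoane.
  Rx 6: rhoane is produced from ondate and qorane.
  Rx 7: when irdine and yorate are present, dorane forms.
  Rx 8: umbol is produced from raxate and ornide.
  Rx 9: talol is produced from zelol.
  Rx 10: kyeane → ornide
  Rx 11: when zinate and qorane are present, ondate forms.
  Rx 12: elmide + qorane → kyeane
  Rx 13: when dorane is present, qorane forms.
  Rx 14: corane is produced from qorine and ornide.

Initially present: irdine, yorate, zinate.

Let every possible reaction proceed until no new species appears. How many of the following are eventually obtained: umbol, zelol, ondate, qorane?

3

irdine and yorate present → dorane forms (Rx 7).
dorane present → qorane forms (Rx 13).
zinate and qorane present → ondate forms (Rx 11).
ondate and qorane present → ornide forms (Rx 1).
ondate and qorane present → rhoane forms (Rx 6).
ondate and rhoane present → raxate forms (Rx 2).
raxate and ornide present → umbol forms (Rx 8).
umbol: reached.
zelol would need talol, raxate, and rhoane (Rx 5), but talol never forms.
ondate: reached.
qorane: reached.
Reached: umbol, ondate, and qorane — 3 of the 4.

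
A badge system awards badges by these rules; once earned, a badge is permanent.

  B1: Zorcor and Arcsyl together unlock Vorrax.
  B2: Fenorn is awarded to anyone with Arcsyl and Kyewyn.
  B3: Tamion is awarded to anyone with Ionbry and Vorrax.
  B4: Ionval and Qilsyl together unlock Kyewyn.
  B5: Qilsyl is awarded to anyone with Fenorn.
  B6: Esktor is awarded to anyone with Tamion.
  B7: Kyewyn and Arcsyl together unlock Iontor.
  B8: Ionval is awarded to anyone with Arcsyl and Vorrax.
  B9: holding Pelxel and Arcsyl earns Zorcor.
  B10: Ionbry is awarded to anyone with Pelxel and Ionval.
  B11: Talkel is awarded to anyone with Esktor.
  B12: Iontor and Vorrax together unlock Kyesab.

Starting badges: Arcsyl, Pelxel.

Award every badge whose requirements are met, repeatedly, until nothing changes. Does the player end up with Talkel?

Yes

With Pelxel and Arcsyl, Zorcor is earned (B9).
With Zorcor and Arcsyl, Vorrax is earned (B1).
With Arcsyl and Vorrax, Ionval is earned (B8).
With Pelxel and Ionval, Ionbry is earned (B10).
With Ionbry and Vorrax, Tamion is earned (B3).
With Tamion, Esktor is earned (B6).
With Esktor, Talkel is earned (B11).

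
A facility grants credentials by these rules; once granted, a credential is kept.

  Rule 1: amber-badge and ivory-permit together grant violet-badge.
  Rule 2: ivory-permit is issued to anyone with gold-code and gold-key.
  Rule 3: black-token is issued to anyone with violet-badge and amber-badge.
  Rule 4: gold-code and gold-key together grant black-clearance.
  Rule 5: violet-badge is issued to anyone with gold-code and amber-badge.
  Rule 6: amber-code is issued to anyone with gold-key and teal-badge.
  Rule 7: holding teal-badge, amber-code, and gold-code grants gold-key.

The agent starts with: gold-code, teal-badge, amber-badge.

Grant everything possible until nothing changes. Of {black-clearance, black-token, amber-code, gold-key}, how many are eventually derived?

1

Holding gold-code and amber-badge grants violet-badge (Rule 5).
Holding violet-badge and amber-badge grants black-token (Rule 3).
black-clearance would need gold-code and gold-key (Rule 4), but gold-key is never granted.
black-token: reached.
amber-code would need gold-key and teal-badge (Rule 6), but gold-key is never granted.
gold-key would need teal-badge, amber-code, and gold-code (Rule 7), but amber-code is never granted.
Reached: black-token — 1 of the 4.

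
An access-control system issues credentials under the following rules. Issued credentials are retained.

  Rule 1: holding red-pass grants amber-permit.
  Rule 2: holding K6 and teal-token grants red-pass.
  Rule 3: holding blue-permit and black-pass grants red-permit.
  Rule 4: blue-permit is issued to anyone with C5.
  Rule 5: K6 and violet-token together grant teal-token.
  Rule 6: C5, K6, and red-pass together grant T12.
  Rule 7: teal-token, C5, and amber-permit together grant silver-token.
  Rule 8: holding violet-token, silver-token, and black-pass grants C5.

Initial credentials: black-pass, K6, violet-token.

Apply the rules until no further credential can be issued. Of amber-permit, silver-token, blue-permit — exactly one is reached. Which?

amber-permit

Holding K6 and violet-token grants teal-token (Rule 5).
Holding K6 and teal-token grants red-pass (Rule 2).
Holding red-pass grants amber-permit (Rule 1).
blue-permit would need C5 (Rule 4), but C5 is never granted. silver-token would need teal-token, C5, and amber-permit (Rule 7), but C5 is never granted.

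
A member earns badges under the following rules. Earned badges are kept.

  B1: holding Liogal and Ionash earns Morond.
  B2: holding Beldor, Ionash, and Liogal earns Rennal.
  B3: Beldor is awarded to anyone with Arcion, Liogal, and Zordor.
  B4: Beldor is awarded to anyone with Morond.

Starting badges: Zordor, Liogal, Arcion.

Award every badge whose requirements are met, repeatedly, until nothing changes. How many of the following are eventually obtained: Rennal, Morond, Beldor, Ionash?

With Arcion, Liogal, and Zordor, Beldor is earned (B3).
Rennal would need Beldor, Ionash, and Liogal (B2), but Ionash is never earned.
Morond would need Liogal and Ionash (B1), but Ionash is never earned.
Beldor: reached.
No rule produces Ionash, and it is not given.
Reached: Beldor — 1 of the 4.

1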